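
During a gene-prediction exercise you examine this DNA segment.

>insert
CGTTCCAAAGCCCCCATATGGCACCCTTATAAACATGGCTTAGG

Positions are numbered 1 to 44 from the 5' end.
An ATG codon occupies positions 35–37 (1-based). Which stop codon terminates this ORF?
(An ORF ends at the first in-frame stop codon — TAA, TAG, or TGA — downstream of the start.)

TAG

Codons from position 35: ATG (35–37), GCT (38–40), TAG (41–43).
The first in-frame stop codon is TAG.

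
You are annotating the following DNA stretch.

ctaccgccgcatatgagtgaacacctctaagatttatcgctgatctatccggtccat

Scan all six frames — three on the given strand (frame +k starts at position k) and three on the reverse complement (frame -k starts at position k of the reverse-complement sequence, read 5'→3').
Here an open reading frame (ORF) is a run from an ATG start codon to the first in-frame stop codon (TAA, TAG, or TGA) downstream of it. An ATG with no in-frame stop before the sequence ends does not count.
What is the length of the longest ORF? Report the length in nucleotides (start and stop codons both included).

24

Reverse complement (5'→3'): ATGGACCGGATAGATCAGCGATAAATCTTAGAGGTGTTCACTCATATGCGGCGGTAG
Frame +1: CTA CCG CCG CAT ATG AGT GAA CAC CTC TAA GAT TTA TCG CTG ATC TAT CCG GTC CAT — ATG at 13, stop TAA at 28 → 18 nt.
Frame +2: TAC CGC CGC ATA TGA GTG AAC ACC TCT AAG ATT TAT CGC TGA TCT ATC CGG TCC — no ATG→stop ORF.
Frame +3: ACC GCC GCA TAT GAG TGA ACA CCT CTA AGA TTT ATC GCT GAT CTA TCC GGT CCA — no ATG→stop ORF.
Frame -1: ATG GAC CGG ATA GAT CAG CGA TAA ATC TTA GAG GTG TTC ACT CAT ATG CGG CGG TAG — ATG at 1, stop TAA at 22 → 24 nt; ATG at 46, stop TAG at 55 → 12 nt.
Frame -2: TGG ACC GGA TAG ATC AGC GAT AAA TCT TAG AGG TGT TCA CTC ATA TGC GGC GGT — no ATG→stop ORF.
Frame -3: GGA CCG GAT AGA TCA GCG ATA AAT CTT AGA GGT GTT CAC TCA TAT GCG GCG GTA — no ATG→stop ORF.
Longest: frame -1, positions 1–24, 24 nt = 8 codons = 7 aa. → 24 nucleotides.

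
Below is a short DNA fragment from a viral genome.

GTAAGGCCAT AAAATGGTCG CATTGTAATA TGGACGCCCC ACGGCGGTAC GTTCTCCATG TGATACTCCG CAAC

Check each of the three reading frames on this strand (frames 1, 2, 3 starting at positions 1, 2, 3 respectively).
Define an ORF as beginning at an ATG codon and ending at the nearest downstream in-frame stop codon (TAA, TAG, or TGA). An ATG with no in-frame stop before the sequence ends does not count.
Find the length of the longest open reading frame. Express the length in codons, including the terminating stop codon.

Frame 1: GTA AGG CCA TAA AAT GGT CGC ATT GTA ATA TGG ACG CCC CAC GGC GGT ACG TTC TCC ATG TGA TAC TCC GCA — ATG at 58, stop TGA at 61 → 6 nt.
Frame 2: TAA GGC CAT AAA ATG GTC GCA TTG TAA TAT GGA CGC CCC ACG GCG GTA CGT TCT CCA TGT GAT ACT CCG CAA — ATG at 14, stop TAA at 26 → 15 nt.
Frame 3: AAG GCC ATA AAA TGG TCG CAT TGT AAT ATG GAC GCC CCA CGG CGG TAC GTT CTC CAT GTG ATA CTC CGC AAC — no ATG→stop ORF.
Longest: frame 2, positions 14–28, 15 nt = 5 codons = 4 aa. → 5 codons.

5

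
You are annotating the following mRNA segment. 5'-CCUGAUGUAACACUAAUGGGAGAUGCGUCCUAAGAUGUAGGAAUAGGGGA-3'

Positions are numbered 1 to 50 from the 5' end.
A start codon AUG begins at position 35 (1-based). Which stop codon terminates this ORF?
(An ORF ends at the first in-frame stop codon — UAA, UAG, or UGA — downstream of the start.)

UAG

Codons from position 35: AUG (35–37), UAG (38–40).
The first in-frame stop codon is UAG.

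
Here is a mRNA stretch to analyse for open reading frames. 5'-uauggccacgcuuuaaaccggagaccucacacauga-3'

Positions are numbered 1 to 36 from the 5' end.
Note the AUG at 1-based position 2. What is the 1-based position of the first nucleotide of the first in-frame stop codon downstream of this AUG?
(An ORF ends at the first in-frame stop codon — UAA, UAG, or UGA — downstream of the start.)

14

Codons from position 2: AUG (2–4), GCC (5–7), ACG (8–10), CUU (11–13), UAA (14–16).
UAA is a stop codon; it begins at position 14.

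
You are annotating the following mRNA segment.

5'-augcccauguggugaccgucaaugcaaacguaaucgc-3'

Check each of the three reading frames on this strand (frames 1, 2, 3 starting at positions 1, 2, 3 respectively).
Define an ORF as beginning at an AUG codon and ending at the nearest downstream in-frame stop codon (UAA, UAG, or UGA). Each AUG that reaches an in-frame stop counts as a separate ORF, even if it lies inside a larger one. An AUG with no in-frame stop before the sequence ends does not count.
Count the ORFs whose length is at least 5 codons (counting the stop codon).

Frame 1: AUG CCC AUG UGG UGA CCG UCA AUG CAA ACG UAA UCG — AUG at 1, stop UGA at 13 → 15 nt; AUG at 7, stop UGA at 13 → 9 nt; AUG at 22, stop UAA at 31 → 12 nt.
Frame 2: UGC CCA UGU GGU GAC CGU CAA UGC AAA CGU AAU CGC — no AUG→stop ORF.
Frame 3: GCC CAU GUG GUG ACC GUC AAU GCA AAC GUA AUC — no AUG→stop ORF.
ORFs ≥ 5 codons: frame 1 1–15 (5 codons). Count = 1.

1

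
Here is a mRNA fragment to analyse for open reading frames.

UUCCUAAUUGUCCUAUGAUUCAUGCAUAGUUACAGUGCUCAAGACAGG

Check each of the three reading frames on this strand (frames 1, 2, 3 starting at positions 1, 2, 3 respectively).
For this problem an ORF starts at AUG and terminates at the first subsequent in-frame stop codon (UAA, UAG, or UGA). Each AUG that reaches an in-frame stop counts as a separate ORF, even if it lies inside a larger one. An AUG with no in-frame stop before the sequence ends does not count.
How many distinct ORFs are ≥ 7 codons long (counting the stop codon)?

Frame 1: UUC CUA AUU GUC CUA UGA UUC AUG CAU AGU UAC AGU GCU CAA GAC AGG — no AUG→stop ORF.
Frame 2: UCC UAA UUG UCC UAU GAU UCA UGC AUA GUU ACA GUG CUC AAG ACA — no AUG→stop ORF.
Frame 3: CCU AAU UGU CCU AUG AUU CAU GCA UAG UUA CAG UGC UCA AGA CAG — AUG at 15, stop UAG at 27 → 15 nt.
No ORF reaches 7 codons. Count = 0.

0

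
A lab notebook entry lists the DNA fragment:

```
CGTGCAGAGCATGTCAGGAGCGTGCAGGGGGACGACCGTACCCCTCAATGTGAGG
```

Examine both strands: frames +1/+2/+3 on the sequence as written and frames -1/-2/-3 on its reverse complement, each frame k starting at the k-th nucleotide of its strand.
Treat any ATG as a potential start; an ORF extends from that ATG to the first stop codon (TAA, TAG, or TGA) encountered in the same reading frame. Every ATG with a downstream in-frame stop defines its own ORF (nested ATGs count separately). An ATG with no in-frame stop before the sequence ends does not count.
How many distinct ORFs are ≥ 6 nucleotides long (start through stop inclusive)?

1

Reverse complement (5'→3'): CCTCACATTGAGGGGTACGGTCGTCCCCCTGCACGCTCCTGACATGCTCTGCACG
Frame +1: CGT GCA GAG CAT GTC AGG AGC GTG CAG GGG GAC GAC CGT ACC CCT CAA TGT GAG — no ATG→stop ORF.
Frame +2: GTG CAG AGC ATG TCA GGA GCG TGC AGG GGG ACG ACC GTA CCC CTC AAT GTG AGG — no ATG→stop ORF.
Frame +3: TGC AGA GCA TGT CAG GAG CGT GCA GGG GGA CGA CCG TAC CCC TCA ATG TGA — ATG at 48, stop TGA at 51 → 6 nt.
Frame -1: CCT CAC ATT GAG GGG TAC GGT CGT CCC CCT GCA CGC TCC TGA CAT GCT CTG CAC — no ATG→stop ORF.
Frame -2: CTC ACA TTG AGG GGT ACG GTC GTC CCC CTG CAC GCT CCT GAC ATG CTC TGC ACG — no ATG→stop ORF.
Frame -3: TCA CAT TGA GGG GTA CGG TCG TCC CCC TGC ACG CTC CTG ACA TGC TCT GCA — no ATG→stop ORF.
ORFs ≥ 6 nucleotides: frame +3 48–53 (6 nucleotides). Count = 1.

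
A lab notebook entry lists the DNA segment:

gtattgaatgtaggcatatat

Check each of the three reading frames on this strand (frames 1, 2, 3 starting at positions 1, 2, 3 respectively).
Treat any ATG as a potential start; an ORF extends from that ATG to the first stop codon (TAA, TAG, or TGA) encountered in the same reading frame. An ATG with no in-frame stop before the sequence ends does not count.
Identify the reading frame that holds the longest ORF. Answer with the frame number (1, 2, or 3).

Frame 1: GTA TTG AAT GTA GGC ATA TAT — no ATG→stop ORF.
Frame 2: TAT TGA ATG TAG GCA TAT — ATG at 8, stop TAG at 11 → 6 nt.
Frame 3: ATT GAA TGT AGG CAT ATA — no ATG→stop ORF.
Longest ORF is 6 nt in frame 2 (positions 8–13).

2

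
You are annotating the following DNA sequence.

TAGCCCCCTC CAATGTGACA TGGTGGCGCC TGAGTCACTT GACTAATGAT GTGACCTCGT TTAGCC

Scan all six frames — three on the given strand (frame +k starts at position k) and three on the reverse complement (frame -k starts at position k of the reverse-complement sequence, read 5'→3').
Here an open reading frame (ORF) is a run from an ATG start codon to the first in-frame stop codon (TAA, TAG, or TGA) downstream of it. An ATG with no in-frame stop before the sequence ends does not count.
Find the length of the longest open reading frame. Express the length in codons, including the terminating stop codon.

9

Reverse complement (5'→3'): GGCTAAACGAGGTCACATCATTAGTCAAGTGACTCAGGCGCCACCATGTCACATTGGAGGGGGCTA
Frame +1: TAG CCC CCT CCA ATG TGA CAT GGT GGC GCC TGA GTC ACT TGA CTA ATG ATG TGA CCT CGT TTA GCC — ATG at 13, stop TGA at 16 → 6 nt; ATG at 46, stop TGA at 52 → 9 nt; ATG at 49, stop TGA at 52 → 6 nt.
Frame +2: AGC CCC CTC CAA TGT GAC ATG GTG GCG CCT GAG TCA CTT GAC TAA TGA TGT GAC CTC GTT TAG — ATG at 20, stop TAA at 44 → 27 nt.
Frame +3: GCC CCC TCC AAT GTG ACA TGG TGG CGC CTG AGT CAC TTG ACT AAT GAT GTG ACC TCG TTT AGC — no ATG→stop ORF.
Frame -1: GGC TAA ACG AGG TCA CAT CAT TAG TCA AGT GAC TCA GGC GCC ACC ATG TCA CAT TGG AGG GGG CTA — no ATG→stop ORF.
Frame -2: GCT AAA CGA GGT CAC ATC ATT AGT CAA GTG ACT CAG GCG CCA CCA TGT CAC ATT GGA GGG GGC — no ATG→stop ORF.
Frame -3: CTA AAC GAG GTC ACA TCA TTA GTC AAG TGA CTC AGG CGC CAC CAT GTC ACA TTG GAG GGG GCT — no ATG→stop ORF.
Longest: frame +2, positions 20–46, 27 nt = 9 codons = 8 aa. → 9 codons.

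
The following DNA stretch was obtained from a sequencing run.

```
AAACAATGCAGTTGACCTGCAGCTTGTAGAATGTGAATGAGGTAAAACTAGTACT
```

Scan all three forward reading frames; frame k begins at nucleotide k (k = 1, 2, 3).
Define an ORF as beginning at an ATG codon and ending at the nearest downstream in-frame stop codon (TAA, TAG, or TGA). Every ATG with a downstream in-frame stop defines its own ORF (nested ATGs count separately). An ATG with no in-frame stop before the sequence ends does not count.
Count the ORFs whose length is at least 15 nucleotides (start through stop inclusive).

Frame 1: AAA CAA TGC AGT TGA CCT GCA GCT TGT AGA ATG TGA ATG AGG TAA AAC TAG TAC — ATG at 31, stop TGA at 34 → 6 nt; ATG at 37, stop TAA at 43 → 9 nt.
Frame 2: AAC AAT GCA GTT GAC CTG CAG CTT GTA GAA TGT GAA TGA GGT AAA ACT AGT ACT — no ATG→stop ORF.
Frame 3: ACA ATG CAG TTG ACC TGC AGC TTG TAG AAT GTG AAT GAG GTA AAA CTA GTA — ATG at 6, stop TAG at 27 → 24 nt.
ORFs ≥ 15 nucleotides: frame 3 6–29 (24 nucleotides). Count = 1.

1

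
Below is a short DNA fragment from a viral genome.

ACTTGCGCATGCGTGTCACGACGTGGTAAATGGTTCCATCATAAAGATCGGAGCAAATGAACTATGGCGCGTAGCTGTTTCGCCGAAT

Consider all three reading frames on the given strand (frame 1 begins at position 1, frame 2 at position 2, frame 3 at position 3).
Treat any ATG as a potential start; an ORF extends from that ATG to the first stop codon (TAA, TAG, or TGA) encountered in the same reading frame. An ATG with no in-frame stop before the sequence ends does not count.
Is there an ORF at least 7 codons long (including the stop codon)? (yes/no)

yes

Frame 1: ACT TGC GCA TGC GTG TCA CGA CGT GGT AAA TGG TTC CAT CAT AAA GAT CGG AGC AAA TGA ACT ATG GCG CGT AGC TGT TTC GCC GAA — no ATG→stop ORF.
Frame 2: CTT GCG CAT GCG TGT CAC GAC GTG GTA AAT GGT TCC ATC ATA AAG ATC GGA GCA AAT GAA CTA TGG CGC GTA GCT GTT TCG CCG AAT — no ATG→stop ORF.
Frame 3: TTG CGC ATG CGT GTC ACG ACG TGG TAA ATG GTT CCA TCA TAA AGA TCG GAG CAA ATG AAC TAT GGC GCG TAG CTG TTT CGC CGA — ATG at 9, stop TAA at 27 → 21 nt; ATG at 30, stop TAA at 42 → 15 nt; ATG at 57, stop TAG at 72 → 18 nt.
Frame 3 has an ORF of 7 codons (positions 9–29) ≥ 7, so yes.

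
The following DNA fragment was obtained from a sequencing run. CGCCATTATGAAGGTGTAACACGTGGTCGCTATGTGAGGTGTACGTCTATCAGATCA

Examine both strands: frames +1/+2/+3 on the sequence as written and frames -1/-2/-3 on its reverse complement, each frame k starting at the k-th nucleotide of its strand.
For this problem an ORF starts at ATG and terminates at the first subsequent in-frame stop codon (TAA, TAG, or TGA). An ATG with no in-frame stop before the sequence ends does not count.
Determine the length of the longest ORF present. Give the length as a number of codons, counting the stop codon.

Reverse complement (5'→3'): TGATCTGATAGACGTACACCTCACATAGCGACCACGTGTTACACCTTCATAATGGCG
Frame +1: CGC CAT TAT GAA GGT GTA ACA CGT GGT CGC TAT GTG AGG TGT ACG TCT ATC AGA TCA — no ATG→stop ORF.
Frame +2: GCC ATT ATG AAG GTG TAA CAC GTG GTC GCT ATG TGA GGT GTA CGT CTA TCA GAT — ATG at 8, stop TAA at 17 → 12 nt; ATG at 32, stop TGA at 35 → 6 nt.
Frame +3: CCA TTA TGA AGG TGT AAC ACG TGG TCG CTA TGT GAG GTG TAC GTC TAT CAG ATC — no ATG→stop ORF.
Frame -1: TGA TCT GAT AGA CGT ACA CCT CAC ATA GCG ACC ACG TGT TAC ACC TTC ATA ATG GCG — no ATG→stop ORF.
Frame -2: GAT CTG ATA GAC GTA CAC CTC ACA TAG CGA CCA CGT GTT ACA CCT TCA TAA TGG — no ATG→stop ORF.
Frame -3: ATC TGA TAG ACG TAC ACC TCA CAT AGC GAC CAC GTG TTA CAC CTT CAT AAT GGC — no ATG→stop ORF.
Longest: frame +2, positions 8–19, 12 nt = 4 codons = 3 aa. → 4 codons.

4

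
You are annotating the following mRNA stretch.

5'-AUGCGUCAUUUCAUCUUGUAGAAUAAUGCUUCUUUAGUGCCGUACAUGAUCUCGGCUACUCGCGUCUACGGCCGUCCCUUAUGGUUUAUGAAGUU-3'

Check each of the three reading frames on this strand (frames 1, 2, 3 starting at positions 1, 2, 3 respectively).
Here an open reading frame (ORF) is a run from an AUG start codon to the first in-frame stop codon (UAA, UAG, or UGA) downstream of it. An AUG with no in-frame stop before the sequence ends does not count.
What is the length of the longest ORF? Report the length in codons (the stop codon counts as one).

Frame 1: AUG CGU CAU UUC AUC UUG UAG AAU AAU GCU UCU UUA GUG CCG UAC AUG AUC UCG GCU ACU CGC GUC UAC GGC CGU CCC UUA UGG UUU AUG AAG — AUG at 1, stop UAG at 19 → 21 nt.
Frame 2: UGC GUC AUU UCA UCU UGU AGA AUA AUG CUU CUU UAG UGC CGU ACA UGA UCU CGG CUA CUC GCG UCU ACG GCC GUC CCU UAU GGU UUA UGA AGU — AUG at 26, stop UAG at 35 → 12 nt.
Frame 3: GCG UCA UUU CAU CUU GUA GAA UAA UGC UUC UUU AGU GCC GUA CAU GAU CUC GGC UAC UCG CGU CUA CGG CCG UCC CUU AUG GUU UAU GAA GUU — no AUG→stop ORF.
Longest: frame 1, positions 1–21, 21 nt = 7 codons = 6 aa. → 7 codons.

7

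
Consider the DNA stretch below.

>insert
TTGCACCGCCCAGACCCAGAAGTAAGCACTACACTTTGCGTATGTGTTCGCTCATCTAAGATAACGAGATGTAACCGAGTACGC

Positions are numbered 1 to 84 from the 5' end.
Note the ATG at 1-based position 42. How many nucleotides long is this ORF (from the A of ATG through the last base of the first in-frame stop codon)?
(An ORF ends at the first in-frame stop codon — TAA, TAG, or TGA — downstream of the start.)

18

Codons from position 42: ATG (42–44), TGT (45–47), TCG (48–50), CTC (51–53), ATC (54–56), TAA (57–59).
TAA is the first in-frame stop; ORF spans 42–59, 18 nucleotides.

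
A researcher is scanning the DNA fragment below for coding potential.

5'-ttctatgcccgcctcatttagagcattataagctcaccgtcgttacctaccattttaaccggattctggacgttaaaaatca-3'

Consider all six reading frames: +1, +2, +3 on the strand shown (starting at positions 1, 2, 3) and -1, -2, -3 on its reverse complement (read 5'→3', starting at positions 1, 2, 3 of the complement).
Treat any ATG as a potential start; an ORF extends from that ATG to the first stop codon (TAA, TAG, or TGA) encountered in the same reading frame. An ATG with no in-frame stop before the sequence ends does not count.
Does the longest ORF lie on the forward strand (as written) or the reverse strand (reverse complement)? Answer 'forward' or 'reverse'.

Reverse complement (5'→3'): TGATTTTTAACGTCCAGAATCCGGTTAAAATGGTAGGTAACGACGGTGAGCTTATAATGCTCTAAATGAGGCGGGCATAGAA
Frame +1: TTC TAT GCC CGC CTC ATT TAG AGC ATT ATA AGC TCA CCG TCG TTA CCT ACC ATT TTA ACC GGA TTC TGG ACG TTA AAA ATC — no ATG→stop ORF.
Frame +2: TCT ATG CCC GCC TCA TTT AGA GCA TTA TAA GCT CAC CGT CGT TAC CTA CCA TTT TAA CCG GAT TCT GGA CGT TAA AAA TCA — ATG at 5, stop TAA at 29 → 27 nt.
Frame +3: CTA TGC CCG CCT CAT TTA GAG CAT TAT AAG CTC ACC GTC GTT ACC TAC CAT TTT AAC CGG ATT CTG GAC GTT AAA AAT — no ATG→stop ORF.
Frame -1: TGA TTT TTA ACG TCC AGA ATC CGG TTA AAA TGG TAG GTA ACG ACG GTG AGC TTA TAA TGC TCT AAA TGA GGC GGG CAT AGA — no ATG→stop ORF.
Frame -2: GAT TTT TAA CGT CCA GAA TCC GGT TAA AAT GGT AGG TAA CGA CGG TGA GCT TAT AAT GCT CTA AAT GAG GCG GGC ATA GAA — no ATG→stop ORF.
Frame -3: ATT TTT AAC GTC CAG AAT CCG GTT AAA ATG GTA GGT AAC GAC GGT GAG CTT ATA ATG CTC TAA ATG AGG CGG GCA TAG — ATG at 30, stop TAA at 63 → 36 nt; ATG at 57, stop TAA at 63 → 9 nt; ATG at 66, stop TAG at 78 → 15 nt.
Forward-strand max 27 nt; reverse-strand max 36 nt. The reverse strand has the longer ORF.

reverse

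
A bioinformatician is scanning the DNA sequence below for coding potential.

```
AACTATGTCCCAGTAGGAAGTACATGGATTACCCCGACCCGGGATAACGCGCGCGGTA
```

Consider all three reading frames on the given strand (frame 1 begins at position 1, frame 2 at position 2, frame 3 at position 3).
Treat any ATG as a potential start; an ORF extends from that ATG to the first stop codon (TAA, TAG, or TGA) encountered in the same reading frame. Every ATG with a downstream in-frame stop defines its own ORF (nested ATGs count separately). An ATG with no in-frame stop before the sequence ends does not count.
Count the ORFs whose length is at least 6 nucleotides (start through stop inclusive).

2

Frame 1: AAC TAT GTC CCA GTA GGA AGT ACA TGG ATT ACC CCG ACC CGG GAT AAC GCG CGC GGT — no ATG→stop ORF.
Frame 2: ACT ATG TCC CAG TAG GAA GTA CAT GGA TTA CCC CGA CCC GGG ATA ACG CGC GCG GTA — ATG at 5, stop TAG at 14 → 12 nt.
Frame 3: CTA TGT CCC AGT AGG AAG TAC ATG GAT TAC CCC GAC CCG GGA TAA CGC GCG CGG — ATG at 24, stop TAA at 45 → 24 nt.
ORFs ≥ 6 nucleotides: frame 2 5–16 (12 nucleotides), frame 3 24–47 (24 nucleotides). Count = 2.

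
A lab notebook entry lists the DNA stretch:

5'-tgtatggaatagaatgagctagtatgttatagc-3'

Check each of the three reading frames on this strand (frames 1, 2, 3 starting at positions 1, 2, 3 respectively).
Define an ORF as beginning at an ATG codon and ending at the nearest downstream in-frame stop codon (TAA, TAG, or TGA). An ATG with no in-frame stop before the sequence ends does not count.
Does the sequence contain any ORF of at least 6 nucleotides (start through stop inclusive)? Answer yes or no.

yes

Frame 1: TGT ATG GAA TAG AAT GAG CTA GTA TGT TAT AGC — ATG at 4, stop TAG at 10 → 9 nt.
Frame 2: GTA TGG AAT AGA ATG AGC TAG TAT GTT ATA — ATG at 14, stop TAG at 20 → 9 nt.
Frame 3: TAT GGA ATA GAA TGA GCT AGT ATG TTA TAG — ATG at 24, stop TAG at 30 → 9 nt.
Frame 1 has an ORF of 9 nucleotides (positions 4–12) ≥ 6, so yes.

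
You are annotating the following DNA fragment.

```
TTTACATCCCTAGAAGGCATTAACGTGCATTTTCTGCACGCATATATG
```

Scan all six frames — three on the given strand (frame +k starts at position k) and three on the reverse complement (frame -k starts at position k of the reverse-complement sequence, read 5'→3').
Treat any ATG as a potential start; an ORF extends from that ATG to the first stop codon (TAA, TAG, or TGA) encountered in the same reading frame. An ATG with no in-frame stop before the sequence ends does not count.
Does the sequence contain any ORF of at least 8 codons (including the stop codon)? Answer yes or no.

Reverse complement (5'→3'): CATATATGCGTGCAGAAAATGCACGTTAATGCCTTCTAGGGATGTAAA
Frame +1: TTT ACA TCC CTA GAA GGC ATT AAC GTG CAT TTT CTG CAC GCA TAT ATG — no ATG→stop ORF.
Frame +2: TTA CAT CCC TAG AAG GCA TTA ACG TGC ATT TTC TGC ACG CAT ATA — no ATG→stop ORF.
Frame +3: TAC ATC CCT AGA AGG CAT TAA CGT GCA TTT TCT GCA CGC ATA TAT — no ATG→stop ORF.
Frame -1: CAT ATA TGC GTG CAG AAA ATG CAC GTT AAT GCC TTC TAG GGA TGT AAA — ATG at 19, stop TAG at 37 → 21 nt.
Frame -2: ATA TAT GCG TGC AGA AAA TGC ACG TTA ATG CCT TCT AGG GAT GTA — no ATG→stop ORF.
Frame -3: TAT ATG CGT GCA GAA AAT GCA CGT TAA TGC CTT CTA GGG ATG TAA — ATG at 6, stop TAA at 27 → 24 nt; ATG at 42, stop TAA at 45 → 6 nt.
Frame -3 has an ORF of 8 codons (positions 6–29) ≥ 8, so yes.

yes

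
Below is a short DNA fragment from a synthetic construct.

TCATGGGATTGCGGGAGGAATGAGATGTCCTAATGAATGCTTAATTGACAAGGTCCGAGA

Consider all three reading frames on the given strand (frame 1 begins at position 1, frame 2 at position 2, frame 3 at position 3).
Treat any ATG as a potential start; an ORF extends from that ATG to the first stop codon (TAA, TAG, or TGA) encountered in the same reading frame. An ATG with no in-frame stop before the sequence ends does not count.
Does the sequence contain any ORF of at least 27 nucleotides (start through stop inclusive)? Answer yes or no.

Frame 1: TCA TGG GAT TGC GGG AGG AAT GAG ATG TCC TAA TGA ATG CTT AAT TGA CAA GGT CCG AGA — ATG at 25, stop TAA at 31 → 9 nt; ATG at 37, stop TGA at 46 → 12 nt.
Frame 2: CAT GGG ATT GCG GGA GGA ATG AGA TGT CCT AAT GAA TGC TTA ATT GAC AAG GTC CGA — no ATG→stop ORF.
Frame 3: ATG GGA TTG CGG GAG GAA TGA GAT GTC CTA ATG AAT GCT TAA TTG ACA AGG TCC GAG — ATG at 3, stop TGA at 21 → 21 nt; ATG at 33, stop TAA at 42 → 12 nt.
Largest ORF found is 21 nucleotides < 27, so no.

no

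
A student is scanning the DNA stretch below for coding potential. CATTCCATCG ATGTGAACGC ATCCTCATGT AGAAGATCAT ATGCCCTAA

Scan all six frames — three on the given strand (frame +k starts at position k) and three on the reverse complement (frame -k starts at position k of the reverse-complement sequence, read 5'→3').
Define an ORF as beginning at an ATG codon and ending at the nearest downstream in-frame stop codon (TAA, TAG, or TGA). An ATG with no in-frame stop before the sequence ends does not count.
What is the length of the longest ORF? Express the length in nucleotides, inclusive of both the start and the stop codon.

9

Reverse complement (5'→3'): TTAGGGCATATGATCTTCTACATGAGGATGCGTTCACATCGATGGAATG
Frame +1: CAT TCC ATC GAT GTG AAC GCA TCC TCA TGT AGA AGA TCA TAT GCC CTA — no ATG→stop ORF.
Frame +2: ATT CCA TCG ATG TGA ACG CAT CCT CAT GTA GAA GAT CAT ATG CCC TAA — ATG at 11, stop TGA at 14 → 6 nt; ATG at 41, stop TAA at 47 → 9 nt.
Frame +3: TTC CAT CGA TGT GAA CGC ATC CTC ATG TAG AAG ATC ATA TGC CCT — ATG at 27, stop TAG at 30 → 6 nt.
Frame -1: TTA GGG CAT ATG ATC TTC TAC ATG AGG ATG CGT TCA CAT CGA TGG AAT — no ATG→stop ORF.
Frame -2: TAG GGC ATA TGA TCT TCT ACA TGA GGA TGC GTT CAC ATC GAT GGA ATG — no ATG→stop ORF.
Frame -3: AGG GCA TAT GAT CTT CTA CAT GAG GAT GCG TTC ACA TCG ATG GAA — no ATG→stop ORF.
Longest: frame +2, positions 41–49, 9 nt = 3 codons = 2 aa. → 9 nucleotides.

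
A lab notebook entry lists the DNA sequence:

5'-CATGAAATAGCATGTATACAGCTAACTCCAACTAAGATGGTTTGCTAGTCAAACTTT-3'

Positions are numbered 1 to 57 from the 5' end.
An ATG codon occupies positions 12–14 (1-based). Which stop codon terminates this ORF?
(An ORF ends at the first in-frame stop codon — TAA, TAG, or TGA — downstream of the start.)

TAA

Codons from position 12: ATG (12–14), TAT (15–17), ACA (18–20), GCT (21–23), AAC (24–26), TCC (27–29), AAC (30–32), TAA (33–35).
The first in-frame stop codon is TAA.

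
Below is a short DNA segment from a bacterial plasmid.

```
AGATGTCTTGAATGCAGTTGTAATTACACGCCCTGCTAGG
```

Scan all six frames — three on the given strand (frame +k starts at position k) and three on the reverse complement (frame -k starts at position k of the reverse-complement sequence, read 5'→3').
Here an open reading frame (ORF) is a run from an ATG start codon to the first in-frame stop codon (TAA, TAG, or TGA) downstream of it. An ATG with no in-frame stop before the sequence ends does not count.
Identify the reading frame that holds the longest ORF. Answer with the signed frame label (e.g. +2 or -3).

+3

Reverse complement (5'→3'): CCTAGCAGGGCGTGTAATTACAACTGCATTCAAGACATCT
Frame +1: AGA TGT CTT GAA TGC AGT TGT AAT TAC ACG CCC TGC TAG — no ATG→stop ORF.
Frame +2: GAT GTC TTG AAT GCA GTT GTA ATT ACA CGC CCT GCT AGG — no ATG→stop ORF.
Frame +3: ATG TCT TGA ATG CAG TTG TAA TTA CAC GCC CTG CTA — ATG at 3, stop TGA at 9 → 9 nt; ATG at 12, stop TAA at 21 → 12 nt.
Frame -1: CCT AGC AGG GCG TGT AAT TAC AAC TGC ATT CAA GAC ATC — no ATG→stop ORF.
Frame -2: CTA GCA GGG CGT GTA ATT ACA ACT GCA TTC AAG ACA TCT — no ATG→stop ORF.
Frame -3: TAG CAG GGC GTG TAA TTA CAA CTG CAT TCA AGA CAT — no ATG→stop ORF.
Longest ORF is 12 nt in frame +3 (positions 12–23).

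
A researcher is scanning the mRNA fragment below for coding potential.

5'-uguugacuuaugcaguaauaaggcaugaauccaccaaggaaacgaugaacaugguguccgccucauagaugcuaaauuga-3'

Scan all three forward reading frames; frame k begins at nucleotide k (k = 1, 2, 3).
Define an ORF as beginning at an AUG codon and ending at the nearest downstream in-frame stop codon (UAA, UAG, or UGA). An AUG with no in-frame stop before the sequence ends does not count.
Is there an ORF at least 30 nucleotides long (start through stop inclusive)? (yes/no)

no

Frame 1: UGU UGA CUU AUG CAG UAA UAA GGC AUG AAU CCA CCA AGG AAA CGA UGA ACA UGG UGU CCG CCU CAU AGA UGC UAA AUU — AUG at 10, stop UAA at 16 → 9 nt; AUG at 25, stop UGA at 46 → 24 nt.
Frame 2: GUU GAC UUA UGC AGU AAU AAG GCA UGA AUC CAC CAA GGA AAC GAU GAA CAU GGU GUC CGC CUC AUA GAU GCU AAA UUG — no AUG→stop ORF.
Frame 3: UUG ACU UAU GCA GUA AUA AGG CAU GAA UCC ACC AAG GAA ACG AUG AAC AUG GUG UCC GCC UCA UAG AUG CUA AAU UGA — AUG at 45, stop UAG at 66 → 24 nt; AUG at 51, stop UAG at 66 → 18 nt; AUG at 69, stop UGA at 78 → 12 nt.
Largest ORF found is 24 nucleotides < 30, so no.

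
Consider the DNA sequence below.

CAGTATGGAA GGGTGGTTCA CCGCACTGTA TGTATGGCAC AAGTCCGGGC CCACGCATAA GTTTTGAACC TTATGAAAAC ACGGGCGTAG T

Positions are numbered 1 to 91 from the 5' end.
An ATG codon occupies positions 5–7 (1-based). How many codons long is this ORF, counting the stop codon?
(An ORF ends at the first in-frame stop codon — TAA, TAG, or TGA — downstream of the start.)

Codons from position 5: ATG (5–7), GAA (8–10), GGG (11–13), TGG (14–16), TTC (17–19), ACC (20–22), GCA (23–25), CTG (26–28), TAT (29–31), GTA (32–34), TGG (35–37), CAC (38–40), AAG (41–43), TCC (44–46), GGG (47–49), CCC (50–52), ACG (53–55), CAT (56–58), AAG (59–61), TTT (62–64), TGA (65–67).
TGA is the first in-frame stop; that's 21 codons including the stop.

21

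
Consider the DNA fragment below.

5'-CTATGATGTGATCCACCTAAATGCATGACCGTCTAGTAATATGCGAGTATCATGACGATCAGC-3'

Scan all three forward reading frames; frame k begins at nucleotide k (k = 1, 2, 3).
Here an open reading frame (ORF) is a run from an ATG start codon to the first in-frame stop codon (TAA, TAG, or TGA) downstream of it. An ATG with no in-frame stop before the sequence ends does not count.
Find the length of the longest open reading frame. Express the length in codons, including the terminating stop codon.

Frame 1: CTA TGA TGT GAT CCA CCT AAA TGC ATG ACC GTC TAG TAA TAT GCG AGT ATC ATG ACG ATC AGC — ATG at 25, stop TAG at 34 → 12 nt.
Frame 2: TAT GAT GTG ATC CAC CTA AAT GCA TGA CCG TCT AGT AAT ATG CGA GTA TCA TGA CGA TCA — ATG at 41, stop TGA at 53 → 15 nt.
Frame 3: ATG ATG TGA TCC ACC TAA ATG CAT GAC CGT CTA GTA ATA TGC GAG TAT CAT GAC GAT CAG — ATG at 3, stop TGA at 9 → 9 nt; ATG at 6, stop TGA at 9 → 6 nt.
Longest: frame 2, positions 41–55, 15 nt = 5 codons = 4 aa. → 5 codons.

5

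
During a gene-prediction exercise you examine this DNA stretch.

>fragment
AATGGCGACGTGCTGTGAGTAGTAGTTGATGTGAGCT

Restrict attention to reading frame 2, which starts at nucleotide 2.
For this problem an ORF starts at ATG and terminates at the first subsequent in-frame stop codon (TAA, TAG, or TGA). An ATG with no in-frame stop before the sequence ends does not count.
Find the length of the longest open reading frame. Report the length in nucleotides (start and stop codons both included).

Frame 2: ATG GCG ACG TGC TGT GAG TAG TAG TTG ATG TGA GCT — ATG at 2, stop TAG at 20 → 21 nt; ATG at 29, stop TGA at 32 → 6 nt.
Longest: frame 2, positions 2–22, 21 nt = 7 codons = 6 aa. → 21 nucleotides.

21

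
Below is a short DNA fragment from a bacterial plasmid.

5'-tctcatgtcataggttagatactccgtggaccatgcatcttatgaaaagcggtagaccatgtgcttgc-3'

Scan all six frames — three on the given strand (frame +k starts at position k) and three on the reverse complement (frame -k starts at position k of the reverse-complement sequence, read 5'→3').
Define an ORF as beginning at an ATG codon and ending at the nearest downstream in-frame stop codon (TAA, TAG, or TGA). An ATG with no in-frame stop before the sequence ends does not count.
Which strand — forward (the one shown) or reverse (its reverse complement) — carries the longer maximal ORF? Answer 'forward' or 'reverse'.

reverse

Reverse complement (5'→3'): GCAAGCACATGGTCTACCGCTTTTCATAAGATGCATGGTCCACGGAGTATCTAACCTATGACATGAGA
Frame +1: TCT CAT GTC ATA GGT TAG ATA CTC CGT GGA CCA TGC ATC TTA TGA AAA GCG GTA GAC CAT GTG CTT — no ATG→stop ORF.
Frame +2: CTC ATG TCA TAG GTT AGA TAC TCC GTG GAC CAT GCA TCT TAT GAA AAG CGG TAG ACC ATG TGC TTG — ATG at 5, stop TAG at 11 → 9 nt.
Frame +3: TCA TGT CAT AGG TTA GAT ACT CCG TGG ACC ATG CAT CTT ATG AAA AGC GGT AGA CCA TGT GCT TGC — no ATG→stop ORF.
Frame -1: GCA AGC ACA TGG TCT ACC GCT TTT CAT AAG ATG CAT GGT CCA CGG AGT ATC TAA CCT ATG ACA TGA — ATG at 31, stop TAA at 52 → 24 nt; ATG at 58, stop TGA at 64 → 9 nt.
Frame -2: CAA GCA CAT GGT CTA CCG CTT TTC ATA AGA TGC ATG GTC CAC GGA GTA TCT AAC CTA TGA CAT GAG — ATG at 35, stop TGA at 59 → 27 nt.
Frame -3: AAG CAC ATG GTC TAC CGC TTT TCA TAA GAT GCA TGG TCC ACG GAG TAT CTA ACC TAT GAC ATG AGA — ATG at 9, stop TAA at 27 → 21 nt.
Forward-strand max 9 nt; reverse-strand max 27 nt. The reverse strand has the longer ORF.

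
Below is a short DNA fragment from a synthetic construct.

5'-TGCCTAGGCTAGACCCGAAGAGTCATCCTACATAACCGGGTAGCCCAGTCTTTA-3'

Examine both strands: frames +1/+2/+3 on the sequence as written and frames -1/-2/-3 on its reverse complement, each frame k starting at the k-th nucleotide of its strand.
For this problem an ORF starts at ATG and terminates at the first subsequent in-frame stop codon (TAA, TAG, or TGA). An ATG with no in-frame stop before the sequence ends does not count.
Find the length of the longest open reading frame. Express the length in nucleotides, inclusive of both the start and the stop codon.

18

Reverse complement (5'→3'): TAAAGACTGGGCTACCCGGTTATGTAGGATGACTCTTCGGGTCTAGCCTAGGCA
Frame +1: TGC CTA GGC TAG ACC CGA AGA GTC ATC CTA CAT AAC CGG GTA GCC CAG TCT TTA — no ATG→stop ORF.
Frame +2: GCC TAG GCT AGA CCC GAA GAG TCA TCC TAC ATA ACC GGG TAG CCC AGT CTT — no ATG→stop ORF.
Frame +3: CCT AGG CTA GAC CCG AAG AGT CAT CCT ACA TAA CCG GGT AGC CCA GTC TTT — no ATG→stop ORF.
Frame -1: TAA AGA CTG GGC TAC CCG GTT ATG TAG GAT GAC TCT TCG GGT CTA GCC TAG GCA — ATG at 22, stop TAG at 25 → 6 nt.
Frame -2: AAA GAC TGG GCT ACC CGG TTA TGT AGG ATG ACT CTT CGG GTC TAG CCT AGG — ATG at 29, stop TAG at 44 → 18 nt.
Frame -3: AAG ACT GGG CTA CCC GGT TAT GTA GGA TGA CTC TTC GGG TCT AGC CTA GGC — no ATG→stop ORF.
Longest: frame -2, positions 29–46, 18 nt = 6 codons = 5 aa. → 18 nucleotides.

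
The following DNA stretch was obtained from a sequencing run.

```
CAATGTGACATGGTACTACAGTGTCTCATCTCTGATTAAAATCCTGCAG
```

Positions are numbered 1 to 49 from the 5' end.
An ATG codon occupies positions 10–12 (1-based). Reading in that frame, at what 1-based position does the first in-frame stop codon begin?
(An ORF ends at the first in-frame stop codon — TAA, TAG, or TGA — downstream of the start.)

Codons from position 10: ATG (10–12), GTA (13–15), CTA (16–18), CAG (19–21), TGT (22–24), CTC (25–27), ATC (28–30), TCT (31–33), GAT (34–36), TAA (37–39).
TAA is a stop codon; it begins at position 37.

37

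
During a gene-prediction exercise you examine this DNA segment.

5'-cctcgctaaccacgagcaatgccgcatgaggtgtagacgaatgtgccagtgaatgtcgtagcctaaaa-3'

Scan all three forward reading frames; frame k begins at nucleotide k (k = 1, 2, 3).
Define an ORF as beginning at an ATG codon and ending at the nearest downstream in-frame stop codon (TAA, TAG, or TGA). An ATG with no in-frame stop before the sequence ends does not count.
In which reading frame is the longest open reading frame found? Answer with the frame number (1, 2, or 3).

Frame 1: CCT CGC TAA CCA CGA GCA ATG CCG CAT GAG GTG TAG ACG AAT GTG CCA GTG AAT GTC GTA GCC TAA — ATG at 19, stop TAG at 34 → 18 nt.
Frame 2: CTC GCT AAC CAC GAG CAA TGC CGC ATG AGG TGT AGA CGA ATG TGC CAG TGA ATG TCG TAG CCT AAA — ATG at 26, stop TGA at 50 → 27 nt; ATG at 41, stop TGA at 50 → 12 nt; ATG at 53, stop TAG at 59 → 9 nt.
Frame 3: TCG CTA ACC ACG AGC AAT GCC GCA TGA GGT GTA GAC GAA TGT GCC AGT GAA TGT CGT AGC CTA AAA — no ATG→stop ORF.
Longest ORF is 27 nt in frame 2 (positions 26–52).

2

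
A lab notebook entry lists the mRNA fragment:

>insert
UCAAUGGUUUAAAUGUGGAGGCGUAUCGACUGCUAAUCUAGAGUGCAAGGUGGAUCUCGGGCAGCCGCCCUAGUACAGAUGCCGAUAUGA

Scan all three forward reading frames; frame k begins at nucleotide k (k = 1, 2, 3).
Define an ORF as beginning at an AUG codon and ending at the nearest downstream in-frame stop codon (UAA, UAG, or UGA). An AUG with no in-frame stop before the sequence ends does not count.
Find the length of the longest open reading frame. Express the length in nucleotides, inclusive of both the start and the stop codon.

24

Frame 1: UCA AUG GUU UAA AUG UGG AGG CGU AUC GAC UGC UAA UCU AGA GUG CAA GGU GGA UCU CGG GCA GCC GCC CUA GUA CAG AUG CCG AUA UGA — AUG at 4, stop UAA at 10 → 9 nt; AUG at 13, stop UAA at 34 → 24 nt; AUG at 79, stop UGA at 88 → 12 nt.
Frame 2: CAA UGG UUU AAA UGU GGA GGC GUA UCG ACU GCU AAU CUA GAG UGC AAG GUG GAU CUC GGG CAG CCG CCC UAG UAC AGA UGC CGA UAU — no AUG→stop ORF.
Frame 3: AAU GGU UUA AAU GUG GAG GCG UAU CGA CUG CUA AUC UAG AGU GCA AGG UGG AUC UCG GGC AGC CGC CCU AGU ACA GAU GCC GAU AUG — no AUG→stop ORF.
Longest: frame 1, positions 13–36, 24 nt = 8 codons = 7 aa. → 24 nucleotides.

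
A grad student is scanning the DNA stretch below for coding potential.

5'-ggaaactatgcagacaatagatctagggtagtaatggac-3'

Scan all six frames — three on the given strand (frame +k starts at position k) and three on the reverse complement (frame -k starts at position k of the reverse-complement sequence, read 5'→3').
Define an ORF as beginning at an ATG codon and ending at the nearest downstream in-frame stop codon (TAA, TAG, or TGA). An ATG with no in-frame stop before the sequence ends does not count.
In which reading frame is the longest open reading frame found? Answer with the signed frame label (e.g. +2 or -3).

+2

Reverse complement (5'→3'): GTCCATTACTACCCTAGATCTATTGTCTGCATAGTTTCC
Frame +1: GGA AAC TAT GCA GAC AAT AGA TCT AGG GTA GTA ATG GAC — no ATG→stop ORF.
Frame +2: GAA ACT ATG CAG ACA ATA GAT CTA GGG TAG TAA TGG — ATG at 8, stop TAG at 29 → 24 nt.
Frame +3: AAA CTA TGC AGA CAA TAG ATC TAG GGT AGT AAT GGA — no ATG→stop ORF.
Frame -1: GTC CAT TAC TAC CCT AGA TCT ATT GTC TGC ATA GTT TCC — no ATG→stop ORF.
Frame -2: TCC ATT ACT ACC CTA GAT CTA TTG TCT GCA TAG TTT — no ATG→stop ORF.
Frame -3: CCA TTA CTA CCC TAG ATC TAT TGT CTG CAT AGT TTC — no ATG→stop ORF.
Longest ORF is 24 nt in frame +2 (positions 8–31).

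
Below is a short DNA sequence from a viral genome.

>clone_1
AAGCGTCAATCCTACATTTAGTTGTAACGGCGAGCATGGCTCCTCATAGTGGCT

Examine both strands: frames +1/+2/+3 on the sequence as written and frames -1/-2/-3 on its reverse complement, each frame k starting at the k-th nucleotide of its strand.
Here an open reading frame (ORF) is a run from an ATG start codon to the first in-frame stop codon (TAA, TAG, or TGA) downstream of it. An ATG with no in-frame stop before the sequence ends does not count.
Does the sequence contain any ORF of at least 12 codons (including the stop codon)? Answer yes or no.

no

Reverse complement (5'→3'): AGCCACTATGAGGAGCCATGCTCGCCGTTACAACTAAATGTAGGATTGACGCTT
Frame +1: AAG CGT CAA TCC TAC ATT TAG TTG TAA CGG CGA GCA TGG CTC CTC ATA GTG GCT — no ATG→stop ORF.
Frame +2: AGC GTC AAT CCT ACA TTT AGT TGT AAC GGC GAG CAT GGC TCC TCA TAG TGG — no ATG→stop ORF.
Frame +3: GCG TCA ATC CTA CAT TTA GTT GTA ACG GCG AGC ATG GCT CCT CAT AGT GGC — no ATG→stop ORF.
Frame -1: AGC CAC TAT GAG GAG CCA TGC TCG CCG TTA CAA CTA AAT GTA GGA TTG ACG CTT — no ATG→stop ORF.
Frame -2: GCC ACT ATG AGG AGC CAT GCT CGC CGT TAC AAC TAA ATG TAG GAT TGA CGC — ATG at 8, stop TAA at 35 → 30 nt; ATG at 38, stop TAG at 41 → 6 nt.
Frame -3: CCA CTA TGA GGA GCC ATG CTC GCC GTT ACA ACT AAA TGT AGG ATT GAC GCT — no ATG→stop ORF.
Largest ORF found is 10 codons < 12, so no.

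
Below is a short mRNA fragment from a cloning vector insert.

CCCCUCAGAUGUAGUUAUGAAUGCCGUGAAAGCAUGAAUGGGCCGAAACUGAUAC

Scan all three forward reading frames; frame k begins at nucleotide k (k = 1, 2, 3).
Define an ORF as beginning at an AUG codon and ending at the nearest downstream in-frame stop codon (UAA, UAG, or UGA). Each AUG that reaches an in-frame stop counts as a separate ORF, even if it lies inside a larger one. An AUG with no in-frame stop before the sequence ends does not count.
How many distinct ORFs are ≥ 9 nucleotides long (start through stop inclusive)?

Frame 1: CCC CUC AGA UGU AGU UAU GAA UGC CGU GAA AGC AUG AAU GGG CCG AAA CUG AUA — no AUG→stop ORF.
Frame 2: CCC UCA GAU GUA GUU AUG AAU GCC GUG AAA GCA UGA AUG GGC CGA AAC UGA UAC — AUG at 17, stop UGA at 35 → 21 nt; AUG at 38, stop UGA at 50 → 15 nt.
Frame 3: CCU CAG AUG UAG UUA UGA AUG CCG UGA AAG CAU GAA UGG GCC GAA ACU GAU — AUG at 9, stop UAG at 12 → 6 nt; AUG at 21, stop UGA at 27 → 9 nt.
ORFs ≥ 9 nucleotides: frame 2 17–37 (21 nucleotides), frame 2 38–52 (15 nucleotides), frame 3 21–29 (9 nucleotides). Count = 3.

3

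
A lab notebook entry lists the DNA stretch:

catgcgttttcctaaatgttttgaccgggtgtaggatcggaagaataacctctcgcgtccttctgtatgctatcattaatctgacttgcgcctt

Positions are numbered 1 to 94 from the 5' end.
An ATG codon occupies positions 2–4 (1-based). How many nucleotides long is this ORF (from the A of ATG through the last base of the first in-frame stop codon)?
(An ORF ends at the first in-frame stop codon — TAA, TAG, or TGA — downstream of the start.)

Codons from position 2: ATG (2–4), CGT (5–7), TTT (8–10), CCT (11–13), AAA (14–16), TGT (17–19), TTT (20–22), GAC (23–25), CGG (26–28), GTG (29–31), TAG (32–34).
TAG is the first in-frame stop; ORF spans 2–34, 33 nucleotides.

33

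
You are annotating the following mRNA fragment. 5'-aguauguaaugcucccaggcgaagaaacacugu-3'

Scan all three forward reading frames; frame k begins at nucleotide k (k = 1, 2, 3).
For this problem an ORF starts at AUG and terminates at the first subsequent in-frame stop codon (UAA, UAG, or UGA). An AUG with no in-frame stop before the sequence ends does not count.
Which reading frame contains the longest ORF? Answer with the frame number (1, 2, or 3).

Frame 1: AGU AUG UAA UGC UCC CAG GCG AAG AAA CAC UGU — AUG at 4, stop UAA at 7 → 6 nt.
Frame 2: GUA UGU AAU GCU CCC AGG CGA AGA AAC ACU — no AUG→stop ORF.
Frame 3: UAU GUA AUG CUC CCA GGC GAA GAA ACA CUG — no AUG→stop ORF.
Longest ORF is 6 nt in frame 1 (positions 4–9).

1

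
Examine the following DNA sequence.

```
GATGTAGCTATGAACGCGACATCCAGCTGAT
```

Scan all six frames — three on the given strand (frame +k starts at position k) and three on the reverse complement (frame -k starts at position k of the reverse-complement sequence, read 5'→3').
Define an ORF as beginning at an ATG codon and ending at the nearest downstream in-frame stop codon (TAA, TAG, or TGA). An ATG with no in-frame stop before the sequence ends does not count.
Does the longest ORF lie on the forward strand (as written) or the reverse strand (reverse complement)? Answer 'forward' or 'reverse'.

forward

Reverse complement (5'→3'): ATCAGCTGGATGTCGCGTTCATAGCTACATC
Frame +1: GAT GTA GCT ATG AAC GCG ACA TCC AGC TGA — ATG at 10, stop TGA at 28 → 21 nt.
Frame +2: ATG TAG CTA TGA ACG CGA CAT CCA GCT GAT — ATG at 2, stop TAG at 5 → 6 nt.
Frame +3: TGT AGC TAT GAA CGC GAC ATC CAG CTG — no ATG→stop ORF.
Frame -1: ATC AGC TGG ATG TCG CGT TCA TAG CTA CAT — ATG at 10, stop TAG at 22 → 15 nt.
Frame -2: TCA GCT GGA TGT CGC GTT CAT AGC TAC ATC — no ATG→stop ORF.
Frame -3: CAG CTG GAT GTC GCG TTC ATA GCT ACA — no ATG→stop ORF.
Forward-strand max 21 nt; reverse-strand max 15 nt. The forward strand has the longer ORF.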